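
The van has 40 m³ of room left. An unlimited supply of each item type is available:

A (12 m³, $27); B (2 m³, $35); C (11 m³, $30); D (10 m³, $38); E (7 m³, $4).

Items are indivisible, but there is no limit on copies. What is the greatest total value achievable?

$700

Best value-per-unit is B at 35/2, and filling with it alone uses volume 20×2=40. No mix of the others beats 20×35 = 700.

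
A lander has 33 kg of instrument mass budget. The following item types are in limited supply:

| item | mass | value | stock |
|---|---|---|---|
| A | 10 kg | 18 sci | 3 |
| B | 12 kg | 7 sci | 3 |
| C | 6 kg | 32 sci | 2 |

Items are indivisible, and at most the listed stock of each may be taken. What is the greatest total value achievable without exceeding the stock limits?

Best selections within mass 33 and stock limits:
- 2×A + 2×C: mass 32, value 100
- 1×A + 2×C: mass 22, value 82
- 1×B + 2×C: mass 24, value 71
Best: 100 sci.

100 sci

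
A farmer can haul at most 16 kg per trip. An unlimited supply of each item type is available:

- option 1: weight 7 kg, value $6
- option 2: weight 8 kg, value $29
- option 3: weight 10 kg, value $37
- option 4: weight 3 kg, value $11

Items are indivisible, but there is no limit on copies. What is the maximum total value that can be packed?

Best value-per-unit is option 3 at 37/10; filling with it alone gives 1×37 = 37.
Optimal mix: 1×option 3 + 2×option 4 → weight 16, value 59.

$59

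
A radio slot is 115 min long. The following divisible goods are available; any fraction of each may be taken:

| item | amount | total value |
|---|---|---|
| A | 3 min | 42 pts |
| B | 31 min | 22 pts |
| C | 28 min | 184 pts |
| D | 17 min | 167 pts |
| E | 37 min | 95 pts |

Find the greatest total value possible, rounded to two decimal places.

509.29

Take in order of value per unit:
- A (42/3 per unit): all 3 → value 42, running total 42.00
- D (167/17 per unit): all 17 → value 167, running total 209.00
- C (184/28 per unit): all 28 → value 184, running total 393.00
- E (95/37 per unit): all 37 → value 95, running total 488.00
- B (22/31 per unit): 30 of 31 → value 30×22/31 = 21.2903, running total 509.29
Total 509.29.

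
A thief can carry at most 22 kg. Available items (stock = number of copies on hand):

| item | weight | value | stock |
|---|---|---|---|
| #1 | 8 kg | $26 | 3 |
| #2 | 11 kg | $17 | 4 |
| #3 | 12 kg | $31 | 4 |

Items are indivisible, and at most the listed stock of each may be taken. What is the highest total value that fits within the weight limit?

$57

Best selections within weight 22 and stock limits:
- 1×#1 + 1×#3: weight 20, value 57
- 2×#1: weight 16, value 52
- 1×#1 + 1×#2: weight 19, value 43
- 2×#2: weight 22, value 34
Best: $57.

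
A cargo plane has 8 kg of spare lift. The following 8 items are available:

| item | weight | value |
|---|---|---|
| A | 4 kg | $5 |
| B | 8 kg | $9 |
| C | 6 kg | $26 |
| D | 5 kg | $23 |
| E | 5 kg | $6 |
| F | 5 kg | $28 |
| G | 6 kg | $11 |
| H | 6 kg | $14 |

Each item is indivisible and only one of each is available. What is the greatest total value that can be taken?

$28

Check high-value combinations within 8 kg:
- F: weight 5, value 28
- C: weight 6, value 26
- D: weight 5, value 23
- H: weight 6, value 14
Best: $28.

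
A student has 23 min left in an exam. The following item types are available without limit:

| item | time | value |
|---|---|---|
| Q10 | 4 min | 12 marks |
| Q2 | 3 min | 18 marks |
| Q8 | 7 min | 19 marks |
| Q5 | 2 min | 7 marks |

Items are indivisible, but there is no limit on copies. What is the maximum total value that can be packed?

133 marks

Best value-per-unit is Q2 at 18/3; filling with it alone gives 7×18 = 126.
Optimal mix: 7×Q2 + 1×Q5 → time 23, value 133.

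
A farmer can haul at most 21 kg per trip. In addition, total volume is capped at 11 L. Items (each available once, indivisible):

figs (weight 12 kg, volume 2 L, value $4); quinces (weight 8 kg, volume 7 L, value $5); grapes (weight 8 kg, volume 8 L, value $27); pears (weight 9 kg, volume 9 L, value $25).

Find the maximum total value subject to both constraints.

Feasible sets respecting both limits:
- figs+grapes: weight 20, volume 10, value 31
- figs+pears: weight 21, volume 11, value 29
- grapes: weight 8, volume 8, value 27
- pears: weight 9, volume 9, value 25
Best: $31.

$31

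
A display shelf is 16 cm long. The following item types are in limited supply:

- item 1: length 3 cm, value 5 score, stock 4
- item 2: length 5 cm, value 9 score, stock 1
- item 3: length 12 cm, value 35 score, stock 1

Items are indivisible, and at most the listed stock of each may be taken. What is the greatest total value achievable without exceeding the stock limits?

40 score

Top feasible selections:
- 1×item 1 + 1×item 3: length 15, value 40
- 1×item 3: length 12, value 35
- 3×item 1 + 1×item 2: length 14, value 24
Best: 40 score.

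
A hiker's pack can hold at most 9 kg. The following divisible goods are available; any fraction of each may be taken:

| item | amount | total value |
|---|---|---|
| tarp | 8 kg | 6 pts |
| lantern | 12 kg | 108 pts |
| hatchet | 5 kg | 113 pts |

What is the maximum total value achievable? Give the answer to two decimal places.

Take in order of value per unit:
- hatchet (113/5 per unit): all 5 → value 113, running total 113.00
- lantern (108/12 per unit): 4 of 12 → value 4×108/12 = 36.0000, running total 149.00
Total 149.00.

149.00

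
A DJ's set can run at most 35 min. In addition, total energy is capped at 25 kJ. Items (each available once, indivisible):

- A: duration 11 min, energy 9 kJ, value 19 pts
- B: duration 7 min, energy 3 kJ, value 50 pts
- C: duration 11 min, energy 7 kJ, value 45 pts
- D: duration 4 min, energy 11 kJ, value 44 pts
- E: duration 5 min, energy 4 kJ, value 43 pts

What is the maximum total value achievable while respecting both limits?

Feasible sets respecting both limits:
- B+C+D+E: duration 27, energy 25, value 182
- A+B+C+E: duration 34, energy 23, value 157
- B+C+D: duration 22, energy 21, value 139
Best: 182 pts.

182 pts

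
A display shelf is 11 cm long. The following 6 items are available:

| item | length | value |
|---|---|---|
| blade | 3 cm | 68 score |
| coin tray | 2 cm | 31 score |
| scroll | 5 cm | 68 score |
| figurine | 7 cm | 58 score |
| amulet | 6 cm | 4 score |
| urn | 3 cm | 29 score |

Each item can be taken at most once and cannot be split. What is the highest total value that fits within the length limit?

Check high-value combinations within 11 cm:
- blade+coin tray+scroll: length 3+2+5=10, value 68+31+68=167
- blade+scroll+urn: length 3+5+3=11, value 68+68+29=165
- blade+scroll: length 3+5=8, value 68+68=136
- blade+coin tray+urn: length 3+2+3=8, value 68+31+29=128
Best: 167 score.

167 score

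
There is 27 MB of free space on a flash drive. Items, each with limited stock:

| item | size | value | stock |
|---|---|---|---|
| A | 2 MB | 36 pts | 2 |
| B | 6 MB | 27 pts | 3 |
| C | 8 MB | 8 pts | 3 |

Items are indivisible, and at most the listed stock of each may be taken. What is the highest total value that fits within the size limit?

Top feasible selections:
- 2×A + 3×B: size 22, value 153
- 2×A + 2×B + 1×C: size 24, value 134
Best: 153 pts.

153 pts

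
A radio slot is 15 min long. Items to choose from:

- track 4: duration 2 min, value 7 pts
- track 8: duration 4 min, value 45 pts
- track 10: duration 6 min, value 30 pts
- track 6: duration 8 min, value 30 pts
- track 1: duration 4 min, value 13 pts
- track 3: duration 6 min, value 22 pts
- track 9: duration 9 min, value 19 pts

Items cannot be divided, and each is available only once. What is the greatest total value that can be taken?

Check high-value combinations within 15 min:
- track 8+track 10+track 1: duration 4+6+4=14, value 45+30+13=88
- track 4+track 8+track 10: duration 2+4+6=12, value 7+45+30=82
- track 4+track 8+track 6: duration 2+4+8=14, value 7+45+30=82
- track 8+track 1+track 3: duration 4+4+6=14, value 45+13+22=80
Best: 88 pts.

88 pts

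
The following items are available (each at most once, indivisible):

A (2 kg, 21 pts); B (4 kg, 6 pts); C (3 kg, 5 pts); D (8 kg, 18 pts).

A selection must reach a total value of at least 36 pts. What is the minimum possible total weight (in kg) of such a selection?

10

Subsets with value ≥ 36, sorted by total weight:
- A+D: weight 10, value 39
- A+C+D: weight 13, value 44
- A+B+D: weight 14, value 45
- A+B+C+D: weight 17, value 50
Minimum weight: 10 kg.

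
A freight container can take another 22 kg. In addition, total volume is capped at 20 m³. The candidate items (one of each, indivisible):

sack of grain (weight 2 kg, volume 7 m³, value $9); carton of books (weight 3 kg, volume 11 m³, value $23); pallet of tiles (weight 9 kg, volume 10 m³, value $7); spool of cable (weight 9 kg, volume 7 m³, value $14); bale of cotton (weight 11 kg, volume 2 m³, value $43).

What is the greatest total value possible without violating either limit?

$75

Feasible sets respecting both limits:
- sack of grain+carton of books+bale of cotton: weight 16, volume 20, value 75
- carton of books+bale of cotton: weight 14, volume 13, value 66
- sack of grain+spool of cable+bale of cotton: weight 22, volume 16, value 66
- sack of grain+pallet of tiles+bale of cotton: weight 22, volume 19, value 59
Best: $75.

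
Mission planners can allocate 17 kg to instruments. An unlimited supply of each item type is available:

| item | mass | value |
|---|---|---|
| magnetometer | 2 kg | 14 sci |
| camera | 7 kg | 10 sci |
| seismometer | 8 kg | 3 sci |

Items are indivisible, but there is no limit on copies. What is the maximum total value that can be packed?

112 sci

Best value-per-unit is magnetometer at 14/2, and filling with it alone uses mass 8×2=16. No mix of the others beats 8×14 = 112.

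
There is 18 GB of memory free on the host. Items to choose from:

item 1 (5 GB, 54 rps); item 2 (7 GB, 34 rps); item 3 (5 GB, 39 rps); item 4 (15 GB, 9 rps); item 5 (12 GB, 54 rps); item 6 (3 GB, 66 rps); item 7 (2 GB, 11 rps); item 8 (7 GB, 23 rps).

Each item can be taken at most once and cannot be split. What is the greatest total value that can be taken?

Check high-value combinations within 18 GB:
- item 1+item 3+item 6+item 7: memory 5+5+3+2=15, value 54+39+66+11=170
- item 1+item 2+item 6+item 7: memory 5+7+3+2=17, value 54+34+66+11=165
- item 1+item 3+item 6: memory 5+5+3=13, value 54+39+66=159
- item 1+item 2+item 6: memory 5+7+3=15, value 54+34+66=154
Best: 170 rps.

170 rps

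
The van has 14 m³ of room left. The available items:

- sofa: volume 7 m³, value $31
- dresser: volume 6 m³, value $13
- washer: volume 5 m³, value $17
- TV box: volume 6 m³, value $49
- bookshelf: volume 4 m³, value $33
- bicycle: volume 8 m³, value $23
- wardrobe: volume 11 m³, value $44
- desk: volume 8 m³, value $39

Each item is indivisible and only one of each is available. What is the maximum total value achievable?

This is a 0/1 knapsack; check combinations near the capacity.
- TV box+desk: volume 6+8=14, value 49+39=88
- TV box+bookshelf: volume 6+4=10, value 49+33=82
- sofa+TV box: volume 7+6=13, value 31+49=80
- bookshelf+desk: volume 4+8=12, value 33+39=72
- TV box+bicycle: volume 6+8=14, value 49+23=72
Best: $88.

$88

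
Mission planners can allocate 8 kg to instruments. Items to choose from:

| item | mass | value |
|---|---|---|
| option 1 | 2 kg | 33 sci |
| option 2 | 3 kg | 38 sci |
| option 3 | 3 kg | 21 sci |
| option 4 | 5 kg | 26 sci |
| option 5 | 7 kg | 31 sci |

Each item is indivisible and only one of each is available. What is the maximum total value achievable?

92 sci

Check high-value combinations within 8 kg:
- option 1+option 2+option 3: mass 2+3+3=8, value 33+38+21=92
- option 1+option 2: mass 2+3=5, value 33+38=71
- option 2+option 4: mass 3+5=8, value 38+26=64
Best: 92 sci.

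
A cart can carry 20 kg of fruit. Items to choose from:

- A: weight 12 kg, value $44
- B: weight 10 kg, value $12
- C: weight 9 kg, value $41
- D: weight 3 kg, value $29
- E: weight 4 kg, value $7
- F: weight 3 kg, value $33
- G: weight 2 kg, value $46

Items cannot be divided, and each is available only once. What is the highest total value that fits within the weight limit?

$152

Check high-value combinations within 20 kg:
- A+D+F+G: weight 12+3+3+2=20, value 44+29+33+46=152
- C+D+F+G: weight 9+3+3+2=17, value 41+29+33+46=149
- C+E+F+G: weight 9+4+3+2=18, value 41+7+33+46=127
- A+F+G: weight 12+3+2=17, value 44+33+46=123
Best: $152.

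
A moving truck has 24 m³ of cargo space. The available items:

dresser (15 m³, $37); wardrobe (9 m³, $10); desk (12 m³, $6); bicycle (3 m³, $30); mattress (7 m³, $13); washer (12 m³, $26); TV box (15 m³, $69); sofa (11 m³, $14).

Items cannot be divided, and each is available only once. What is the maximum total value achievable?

$99

This is a 0/1 knapsack; check combinations near the capacity.
- bicycle+TV box: volume 3+15=18, value 30+69=99
- mattress+TV box: volume 7+15=22, value 13+69=82
- wardrobe+TV box: volume 9+15=24, value 10+69=79
Best: $99.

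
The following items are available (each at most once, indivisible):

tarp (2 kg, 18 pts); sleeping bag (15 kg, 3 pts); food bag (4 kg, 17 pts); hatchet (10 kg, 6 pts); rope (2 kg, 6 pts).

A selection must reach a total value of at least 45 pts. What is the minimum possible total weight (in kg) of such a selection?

Subsets with value ≥ 45, sorted by total weight:
- tarp+food bag+hatchet+rope: weight 18, value 47
- tarp+sleeping bag+food bag+hatchet+rope: weight 33, value 50
Minimum weight: 18 kg.

18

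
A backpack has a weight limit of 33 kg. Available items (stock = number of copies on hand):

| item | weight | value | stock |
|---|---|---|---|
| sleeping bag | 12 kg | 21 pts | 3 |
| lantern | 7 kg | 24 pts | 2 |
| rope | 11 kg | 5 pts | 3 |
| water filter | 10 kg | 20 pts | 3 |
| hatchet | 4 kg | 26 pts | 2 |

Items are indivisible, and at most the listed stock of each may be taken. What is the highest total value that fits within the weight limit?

120 pts

Top feasible selections:
- 2×lantern + 1×water filter + 2×hatchet: weight 32, value 120
- 2×lantern + 1×rope + 2×hatchet: weight 33, value 105
- 2×lantern + 2×hatchet: weight 22, value 100
- 1×sleeping bag + 1×lantern + 2×hatchet: weight 27, value 97
Best: 120 pts.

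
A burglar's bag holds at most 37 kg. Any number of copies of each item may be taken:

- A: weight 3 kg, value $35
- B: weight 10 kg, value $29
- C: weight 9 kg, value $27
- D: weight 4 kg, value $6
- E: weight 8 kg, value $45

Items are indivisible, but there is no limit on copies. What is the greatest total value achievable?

$420

Best value-per-unit is A at 35/3, and filling with it alone uses weight 12×3=36. No mix of the others beats 12×35 = 420.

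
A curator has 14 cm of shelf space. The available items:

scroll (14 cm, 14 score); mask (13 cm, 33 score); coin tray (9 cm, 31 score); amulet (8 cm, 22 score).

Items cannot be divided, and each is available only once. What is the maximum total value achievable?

33 score

This is a 0/1 knapsack; check combinations near the capacity.
- mask: length 13, value 33
- coin tray: length 9, value 31
- amulet: length 8, value 22
- scroll: length 14, value 14
Best: 33 score.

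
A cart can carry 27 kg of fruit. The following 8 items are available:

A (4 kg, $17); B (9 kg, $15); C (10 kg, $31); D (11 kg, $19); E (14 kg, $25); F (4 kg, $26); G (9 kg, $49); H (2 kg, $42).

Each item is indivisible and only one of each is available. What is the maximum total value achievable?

This is a 0/1 knapsack; check combinations near the capacity.
- C+F+G+H: weight 10+4+9+2=25, value 31+26+49+42=148
- A+C+G+H: weight 4+10+9+2=25, value 17+31+49+42=139
- D+F+G+H: weight 11+4+9+2=26, value 19+26+49+42=136
- A+F+G+H: weight 4+4+9+2=19, value 17+26+49+42=134
- B+F+G+H: weight 9+4+9+2=24, value 15+26+49+42=132
Best: $148.

$148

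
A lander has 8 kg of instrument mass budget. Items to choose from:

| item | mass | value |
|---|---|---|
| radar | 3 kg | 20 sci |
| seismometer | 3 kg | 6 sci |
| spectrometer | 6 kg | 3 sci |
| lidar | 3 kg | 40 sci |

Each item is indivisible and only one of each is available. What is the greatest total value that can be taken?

60 sci

This is a 0/1 knapsack; check combinations near the capacity.
- radar+lidar: mass 3+3=6, value 20+40=60
- seismometer+lidar: mass 3+3=6, value 6+40=46
- lidar: mass 3, value 40
- radar+seismometer: mass 3+3=6, value 20+6=26
- radar: mass 3, value 20
Best: 60 sci.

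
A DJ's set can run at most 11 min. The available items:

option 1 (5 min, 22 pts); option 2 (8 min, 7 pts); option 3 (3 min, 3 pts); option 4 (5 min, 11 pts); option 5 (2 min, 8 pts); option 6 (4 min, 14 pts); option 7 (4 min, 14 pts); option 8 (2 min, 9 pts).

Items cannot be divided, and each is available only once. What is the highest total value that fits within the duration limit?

45 pts

This is a 0/1 knapsack; check combinations near the capacity.
- option 1+option 6+option 8: duration 5+4+2=11, value 22+14+9=45
- option 1+option 7+option 8: duration 5+4+2=11, value 22+14+9=45
- option 1+option 5+option 6: duration 5+2+4=11, value 22+8+14=44
Best: 45 pts.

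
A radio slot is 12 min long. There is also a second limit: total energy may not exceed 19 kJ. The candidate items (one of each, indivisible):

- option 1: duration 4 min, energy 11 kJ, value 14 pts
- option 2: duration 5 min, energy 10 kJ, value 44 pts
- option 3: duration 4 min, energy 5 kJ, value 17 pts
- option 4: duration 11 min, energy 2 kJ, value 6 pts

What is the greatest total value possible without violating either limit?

61 pts

Feasible sets respecting both limits:
- option 2+option 3: duration 9, energy 15, value 61
- option 2: duration 5, energy 10, value 44
- option 1+option 3: duration 8, energy 16, value 31
Best: 61 pts.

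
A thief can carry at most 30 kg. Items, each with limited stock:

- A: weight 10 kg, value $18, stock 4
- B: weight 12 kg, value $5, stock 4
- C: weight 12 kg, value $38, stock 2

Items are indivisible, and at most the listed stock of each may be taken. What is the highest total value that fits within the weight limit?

Best selections within weight 30 and stock limits:
- 2×C: weight 24, value 76
- 1×A + 1×C: weight 22, value 56
- 3×A: weight 30, value 54
- 1×B + 1×C: weight 24, value 43
Best: $76.

$76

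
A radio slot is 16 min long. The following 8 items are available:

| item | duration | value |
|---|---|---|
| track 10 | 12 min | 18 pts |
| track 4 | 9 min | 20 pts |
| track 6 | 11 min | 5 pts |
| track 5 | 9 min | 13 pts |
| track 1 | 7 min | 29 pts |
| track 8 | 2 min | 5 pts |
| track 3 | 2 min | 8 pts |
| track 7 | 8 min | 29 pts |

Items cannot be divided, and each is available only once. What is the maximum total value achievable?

This is a 0/1 knapsack; check combinations near the capacity.
- track 1+track 7: duration 7+8=15, value 29+29=58
- track 4+track 1: duration 9+7=16, value 20+29=49
- track 1+track 8+track 3: duration 7+2+2=11, value 29+5+8=42
- track 8+track 3+track 7: duration 2+2+8=12, value 5+8+29=42
Best: 58 pts.

58 pts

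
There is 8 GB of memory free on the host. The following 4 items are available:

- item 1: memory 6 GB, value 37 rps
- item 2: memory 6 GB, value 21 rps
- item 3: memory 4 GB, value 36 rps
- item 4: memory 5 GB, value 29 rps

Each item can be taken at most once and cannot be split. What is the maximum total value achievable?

37 rps

This is a 0/1 knapsack; check combinations near the capacity.
- item 1: memory 6, value 37
- item 3: memory 4, value 36
- item 4: memory 5, value 29
- item 2: memory 6, value 21
Best: 37 rps.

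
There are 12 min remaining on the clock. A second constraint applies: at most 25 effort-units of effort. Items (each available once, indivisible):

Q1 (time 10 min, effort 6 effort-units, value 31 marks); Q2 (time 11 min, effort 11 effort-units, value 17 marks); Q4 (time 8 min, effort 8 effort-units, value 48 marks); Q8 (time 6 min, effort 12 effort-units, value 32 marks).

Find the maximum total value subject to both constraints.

Feasible sets respecting both limits:
- Q4: time 8, effort 8, value 48
- Q8: time 6, effort 12, value 32
- Q1: time 10, effort 6, value 31
Best: 48 marks.

48 marks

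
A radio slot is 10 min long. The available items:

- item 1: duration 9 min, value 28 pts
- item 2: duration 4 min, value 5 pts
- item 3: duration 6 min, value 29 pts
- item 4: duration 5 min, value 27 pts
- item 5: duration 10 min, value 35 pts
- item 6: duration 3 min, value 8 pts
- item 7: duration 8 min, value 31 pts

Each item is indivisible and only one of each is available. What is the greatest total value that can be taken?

Check high-value combinations within 10 min:
- item 3+item 6: duration 6+3=9, value 29+8=37
- item 4+item 6: duration 5+3=8, value 27+8=35
- item 5: duration 10, value 35
Best: 37 pts.

37 pts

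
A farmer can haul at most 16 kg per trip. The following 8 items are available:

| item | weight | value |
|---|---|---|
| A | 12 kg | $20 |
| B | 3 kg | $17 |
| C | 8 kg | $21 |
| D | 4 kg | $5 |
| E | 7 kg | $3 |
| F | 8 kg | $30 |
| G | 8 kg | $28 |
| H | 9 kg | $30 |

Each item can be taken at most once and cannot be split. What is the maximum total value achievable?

This is a 0/1 knapsack; check combinations near the capacity.
- F+G: weight 8+8=16, value 30+28=58
- B+D+F: weight 3+4+8=15, value 17+5+30=52
- B+D+H: weight 3+4+9=16, value 17+5+30=52
- C+F: weight 8+8=16, value 21+30=51
Best: $58.

$58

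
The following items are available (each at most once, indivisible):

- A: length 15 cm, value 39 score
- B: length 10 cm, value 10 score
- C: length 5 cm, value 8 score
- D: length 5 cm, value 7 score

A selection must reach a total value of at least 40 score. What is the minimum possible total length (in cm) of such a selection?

20

Subsets with value ≥ 40, sorted by total length:
- A+C: length 20, value 47
- A+D: length 20, value 46
- A+C+D: length 25, value 54
- A+B: length 25, value 49
Minimum length: 20 cm.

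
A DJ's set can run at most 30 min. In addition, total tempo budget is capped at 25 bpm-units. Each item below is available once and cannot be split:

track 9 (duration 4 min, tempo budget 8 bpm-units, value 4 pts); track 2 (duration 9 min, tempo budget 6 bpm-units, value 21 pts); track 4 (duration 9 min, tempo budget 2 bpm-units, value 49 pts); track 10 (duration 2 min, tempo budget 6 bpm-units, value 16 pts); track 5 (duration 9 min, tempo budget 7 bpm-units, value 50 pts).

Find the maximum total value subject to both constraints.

Feasible sets respecting both limits:
- track 2+track 4+track 10+track 5: duration 29, tempo budget 21, value 136
- track 2+track 4+track 5: duration 27, tempo budget 15, value 120
- track 9+track 4+track 10+track 5: duration 24, tempo budget 23, value 119
- track 4+track 10+track 5: duration 20, tempo budget 15, value 115
Best: 136 pts.

136 pts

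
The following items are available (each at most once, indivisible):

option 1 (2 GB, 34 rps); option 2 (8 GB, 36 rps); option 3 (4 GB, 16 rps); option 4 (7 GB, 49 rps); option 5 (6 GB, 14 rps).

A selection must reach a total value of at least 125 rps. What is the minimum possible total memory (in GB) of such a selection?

21

Subsets with value ≥ 125, sorted by total memory:
- option 1+option 2+option 3+option 4: memory 21, value 135
- option 1+option 2+option 4+option 5: memory 23, value 133
- option 1+option 2+option 3+option 4+option 5: memory 27, value 149
Minimum memory: 21 GB.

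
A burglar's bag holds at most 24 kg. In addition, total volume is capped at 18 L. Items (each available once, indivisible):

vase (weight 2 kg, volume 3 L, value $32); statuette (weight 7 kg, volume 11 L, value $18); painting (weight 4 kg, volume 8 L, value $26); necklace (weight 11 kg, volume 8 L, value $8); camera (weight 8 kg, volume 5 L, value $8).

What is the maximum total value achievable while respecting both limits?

Feasible sets respecting both limits:
- vase+painting+camera: weight 14, volume 16, value 66
- vase+painting: weight 6, volume 11, value 58
- vase+statuette: weight 9, volume 14, value 50
Best: $66.

$66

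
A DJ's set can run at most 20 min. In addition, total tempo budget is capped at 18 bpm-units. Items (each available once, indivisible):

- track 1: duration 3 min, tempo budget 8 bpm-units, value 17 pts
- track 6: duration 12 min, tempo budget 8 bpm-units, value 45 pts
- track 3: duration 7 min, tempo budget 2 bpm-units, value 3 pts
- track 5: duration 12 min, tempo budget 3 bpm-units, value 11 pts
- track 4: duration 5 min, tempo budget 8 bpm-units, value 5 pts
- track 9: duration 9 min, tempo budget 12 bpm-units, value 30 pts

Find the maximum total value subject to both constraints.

Feasible sets respecting both limits:
- track 1+track 6: duration 15, tempo budget 16, value 62
- track 6+track 4: duration 17, tempo budget 16, value 50
- track 6+track 3: duration 19, tempo budget 10, value 48
- track 6: duration 12, tempo budget 8, value 45
Best: 62 pts.

62 pts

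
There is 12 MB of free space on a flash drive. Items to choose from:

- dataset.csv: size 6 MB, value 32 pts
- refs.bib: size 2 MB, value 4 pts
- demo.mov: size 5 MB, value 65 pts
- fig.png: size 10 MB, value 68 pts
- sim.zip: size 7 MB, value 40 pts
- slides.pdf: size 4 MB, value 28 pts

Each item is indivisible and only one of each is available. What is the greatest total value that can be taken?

Check high-value combinations within 12 MB:
- demo.mov+sim.zip: size 5+7=12, value 65+40=105
- dataset.csv+demo.mov: size 6+5=11, value 32+65=97
- refs.bib+demo.mov+slides.pdf: size 2+5+4=11, value 4+65+28=97
Best: 105 pts.

105 pts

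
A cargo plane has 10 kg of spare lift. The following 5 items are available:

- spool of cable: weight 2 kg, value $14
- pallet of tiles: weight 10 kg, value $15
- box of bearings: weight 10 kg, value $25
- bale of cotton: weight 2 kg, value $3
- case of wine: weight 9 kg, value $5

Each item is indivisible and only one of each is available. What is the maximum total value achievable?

$25

Check high-value combinations within 10 kg:
- box of bearings: weight 10, value 25
- spool of cable+bale of cotton: weight 2+2=4, value 14+3=17
- pallet of tiles: weight 10, value 15
Best: $25.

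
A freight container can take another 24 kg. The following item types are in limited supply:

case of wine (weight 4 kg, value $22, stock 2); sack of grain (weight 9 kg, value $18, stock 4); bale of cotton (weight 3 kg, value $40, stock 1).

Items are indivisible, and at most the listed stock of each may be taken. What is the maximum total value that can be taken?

Top feasible selections:
- 2×case of wine + 1×sack of grain + 1×bale of cotton: weight 20, value 102
- 2×case of wine + 1×bale of cotton: weight 11, value 84
Best: $102.

$102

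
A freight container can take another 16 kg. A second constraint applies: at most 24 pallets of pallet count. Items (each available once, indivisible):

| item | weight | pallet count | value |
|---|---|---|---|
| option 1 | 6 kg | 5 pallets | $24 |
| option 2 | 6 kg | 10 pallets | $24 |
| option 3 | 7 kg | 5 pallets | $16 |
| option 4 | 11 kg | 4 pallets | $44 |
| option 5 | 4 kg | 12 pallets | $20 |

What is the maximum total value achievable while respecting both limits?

Feasible sets respecting both limits:
- option 4+option 5: weight 15, pallet count 16, value 64
- option 1+option 2: weight 12, pallet count 15, value 48
- option 4: weight 11, pallet count 4, value 44
Best: $64.

$64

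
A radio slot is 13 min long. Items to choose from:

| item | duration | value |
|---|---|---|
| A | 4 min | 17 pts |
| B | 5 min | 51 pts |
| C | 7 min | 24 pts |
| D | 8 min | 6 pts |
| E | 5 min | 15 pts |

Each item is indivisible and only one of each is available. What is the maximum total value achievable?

75 pts

Check high-value combinations within 13 min:
- B+C: duration 5+7=12, value 51+24=75
- A+B: duration 4+5=9, value 17+51=68
- B+E: duration 5+5=10, value 51+15=66
- B+D: duration 5+8=13, value 51+6=57
- B: duration 5, value 51
Best: 75 pts.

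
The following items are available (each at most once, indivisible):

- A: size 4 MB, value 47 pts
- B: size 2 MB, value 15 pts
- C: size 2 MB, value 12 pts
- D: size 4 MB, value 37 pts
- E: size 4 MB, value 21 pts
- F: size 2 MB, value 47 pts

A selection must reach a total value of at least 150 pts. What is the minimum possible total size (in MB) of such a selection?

14

Subsets with value ≥ 150, sorted by total size:
- A+B+C+D+F: size 14, value 158
- A+D+E+F: size 14, value 152
- A+B+D+E+F: size 16, value 167
- A+C+D+E+F: size 16, value 164
Minimum size: 14 MB.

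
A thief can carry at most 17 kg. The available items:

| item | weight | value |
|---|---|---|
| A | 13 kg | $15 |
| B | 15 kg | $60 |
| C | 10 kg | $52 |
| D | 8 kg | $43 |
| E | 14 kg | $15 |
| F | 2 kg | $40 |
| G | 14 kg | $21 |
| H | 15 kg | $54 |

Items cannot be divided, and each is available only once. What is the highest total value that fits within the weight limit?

This is a 0/1 knapsack; check combinations near the capacity.
- B+F: weight 15+2=17, value 60+40=100
- F+H: weight 2+15=17, value 40+54=94
- C+F: weight 10+2=12, value 52+40=92
- D+F: weight 8+2=10, value 43+40=83
- F+G: weight 2+14=16, value 40+21=61
Best: $100.

$100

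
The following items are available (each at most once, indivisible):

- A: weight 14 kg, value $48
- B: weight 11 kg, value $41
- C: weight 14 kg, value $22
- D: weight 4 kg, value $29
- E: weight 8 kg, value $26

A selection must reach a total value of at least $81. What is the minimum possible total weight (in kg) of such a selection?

Subsets with value ≥ 81, sorted by total weight:
- B+D+E: weight 23, value 96
- A+B: weight 25, value 89
Minimum weight: 23 kg.

23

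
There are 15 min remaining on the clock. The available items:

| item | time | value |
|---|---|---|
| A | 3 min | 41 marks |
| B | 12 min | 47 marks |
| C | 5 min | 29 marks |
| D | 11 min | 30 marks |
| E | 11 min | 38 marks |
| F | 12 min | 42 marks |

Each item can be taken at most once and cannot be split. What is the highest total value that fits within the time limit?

Check high-value combinations within 15 min:
- A+B: time 3+12=15, value 41+47=88
- A+F: time 3+12=15, value 41+42=83
- A+E: time 3+11=14, value 41+38=79
- A+D: time 3+11=14, value 41+30=71
Best: 88 marks.

88 marks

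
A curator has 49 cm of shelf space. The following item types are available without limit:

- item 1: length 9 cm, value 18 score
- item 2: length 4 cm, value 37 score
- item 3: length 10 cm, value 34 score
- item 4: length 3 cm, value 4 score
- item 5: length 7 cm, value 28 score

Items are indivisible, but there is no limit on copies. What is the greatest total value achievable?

Best value-per-unit is item 2 at 37/4, and filling with it alone uses length 12×4=48. No mix of the others beats 12×37 = 444.

444 score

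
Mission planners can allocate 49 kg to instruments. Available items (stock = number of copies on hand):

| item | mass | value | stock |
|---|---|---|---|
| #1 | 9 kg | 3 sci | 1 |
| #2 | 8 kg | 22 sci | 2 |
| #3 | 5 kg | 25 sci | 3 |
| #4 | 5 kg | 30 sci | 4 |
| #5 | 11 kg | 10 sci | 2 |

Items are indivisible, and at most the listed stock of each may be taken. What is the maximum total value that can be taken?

217 sci

Best selections within mass 49 and stock limits:
- 1×#2 + 3×#3 + 4×#4: mass 43, value 217
- 2×#2 + 2×#3 + 4×#4: mass 46, value 214
Best: 217 sci.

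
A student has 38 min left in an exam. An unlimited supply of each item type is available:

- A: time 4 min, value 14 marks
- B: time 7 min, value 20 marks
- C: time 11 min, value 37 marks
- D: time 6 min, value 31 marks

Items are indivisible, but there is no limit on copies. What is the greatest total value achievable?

186 marks

Best value-per-unit is D at 31/6, and filling with it alone uses time 6×6=36. No mix of the others beats 6×31 = 186.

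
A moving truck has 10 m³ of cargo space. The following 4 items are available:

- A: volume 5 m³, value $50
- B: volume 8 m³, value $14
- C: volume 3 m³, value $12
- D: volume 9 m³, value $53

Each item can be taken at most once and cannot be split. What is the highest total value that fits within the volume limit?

$62

This is a 0/1 knapsack; check combinations near the capacity.
- A+C: volume 5+3=8, value 50+12=62
- D: volume 9, value 53
- A: volume 5, value 50
Best: $62.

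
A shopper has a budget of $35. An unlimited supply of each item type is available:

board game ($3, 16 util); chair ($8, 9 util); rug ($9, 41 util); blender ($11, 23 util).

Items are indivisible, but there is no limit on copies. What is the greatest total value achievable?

Best value-per-unit is board game at 16/3, and filling with it alone uses cost 11×3=33. No mix of the others beats 11×16 = 176.

176 util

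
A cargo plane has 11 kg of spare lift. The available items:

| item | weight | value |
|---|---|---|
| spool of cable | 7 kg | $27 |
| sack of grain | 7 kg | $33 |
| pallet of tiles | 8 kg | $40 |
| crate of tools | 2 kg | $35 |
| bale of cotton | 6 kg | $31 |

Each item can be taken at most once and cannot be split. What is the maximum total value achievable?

$75

Check high-value combinations within 11 kg:
- pallet of tiles+crate of tools: weight 8+2=10, value 40+35=75
- sack of grain+crate of tools: weight 7+2=9, value 33+35=68
- crate of tools+bale of cotton: weight 2+6=8, value 35+31=66
- spool of cable+crate of tools: weight 7+2=9, value 27+35=62
- pallet of tiles: weight 8, value 40
Best: $75.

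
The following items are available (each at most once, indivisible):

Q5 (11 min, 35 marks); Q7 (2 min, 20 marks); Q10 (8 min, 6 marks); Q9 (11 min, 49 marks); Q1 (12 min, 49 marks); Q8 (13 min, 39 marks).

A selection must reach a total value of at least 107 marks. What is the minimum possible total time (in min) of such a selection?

25

Subsets with value ≥ 107, sorted by total time:
- Q7+Q9+Q1: time 25, value 118
- Q7+Q9+Q8: time 26, value 108
- Q7+Q1+Q8: time 27, value 108
- Q5+Q7+Q10+Q9: time 32, value 110
Minimum time: 25 min.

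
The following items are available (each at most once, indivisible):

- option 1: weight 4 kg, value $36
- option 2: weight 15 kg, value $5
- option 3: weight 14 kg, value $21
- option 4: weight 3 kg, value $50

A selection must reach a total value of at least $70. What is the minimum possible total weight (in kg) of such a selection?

7

Subsets with value ≥ 70, sorted by total weight:
- option 1+option 4: weight 7, value 86
- option 3+option 4: weight 17, value 71
- option 1+option 3+option 4: weight 21, value 107
Minimum weight: 7 kg.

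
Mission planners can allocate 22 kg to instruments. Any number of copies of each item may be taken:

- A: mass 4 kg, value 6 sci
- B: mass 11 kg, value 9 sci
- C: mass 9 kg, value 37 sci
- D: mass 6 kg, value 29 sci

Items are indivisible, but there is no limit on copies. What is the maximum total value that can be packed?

95 sci

Best value-per-unit is D at 29/6; filling with it alone gives 3×29 = 87.
Optimal mix: 1×C + 2×D → mass 21, value 95.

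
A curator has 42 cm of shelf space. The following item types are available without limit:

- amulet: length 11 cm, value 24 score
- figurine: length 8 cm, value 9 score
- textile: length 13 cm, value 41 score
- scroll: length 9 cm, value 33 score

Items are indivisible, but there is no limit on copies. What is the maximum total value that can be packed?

Best value-per-unit is scroll at 33/9; filling with it alone gives 4×33 = 132.
Optimal mix: 1×textile + 3×scroll → length 40, value 140.

140 score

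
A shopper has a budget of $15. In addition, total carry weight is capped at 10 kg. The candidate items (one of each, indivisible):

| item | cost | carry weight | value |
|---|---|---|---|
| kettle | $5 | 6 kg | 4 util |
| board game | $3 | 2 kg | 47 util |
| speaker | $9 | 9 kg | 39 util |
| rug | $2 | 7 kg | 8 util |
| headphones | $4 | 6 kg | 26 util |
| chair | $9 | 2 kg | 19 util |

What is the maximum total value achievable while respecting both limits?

73 util

Feasible sets respecting both limits:
- board game+headphones: cost 7, carry weight 8, value 73
- board game+chair: cost 12, carry weight 4, value 66
- board game+rug: cost 5, carry weight 9, value 55
- kettle+board game: cost 8, carry weight 8, value 51
Best: 73 util.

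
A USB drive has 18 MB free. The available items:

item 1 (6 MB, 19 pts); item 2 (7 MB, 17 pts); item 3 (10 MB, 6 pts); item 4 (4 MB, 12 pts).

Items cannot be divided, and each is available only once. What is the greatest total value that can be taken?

Check high-value combinations within 18 MB:
- item 1+item 2+item 4: size 6+7+4=17, value 19+17+12=48
- item 1+item 2: size 6+7=13, value 19+17=36
- item 1+item 4: size 6+4=10, value 19+12=31
- item 2+item 4: size 7+4=11, value 17+12=29
- item 1+item 3: size 6+10=16, value 19+6=25
Best: 48 pts.

48 pts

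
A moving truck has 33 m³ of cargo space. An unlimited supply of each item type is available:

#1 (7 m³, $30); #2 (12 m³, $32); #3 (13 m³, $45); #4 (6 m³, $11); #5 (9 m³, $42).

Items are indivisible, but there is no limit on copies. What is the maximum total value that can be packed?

Best value-per-unit is #5 at 42/9; filling with it alone gives 3×42 = 126.
Optimal mix: 2×#1 + 2×#5 → volume 32, value 144.

$144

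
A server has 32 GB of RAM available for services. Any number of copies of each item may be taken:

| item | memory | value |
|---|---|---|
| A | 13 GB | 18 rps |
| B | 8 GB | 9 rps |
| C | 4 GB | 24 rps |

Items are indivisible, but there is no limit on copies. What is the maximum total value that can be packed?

192 rps

Best value-per-unit is C at 24/4, and filling with it alone uses memory 8×4=32. No mix of the others beats 8×24 = 192.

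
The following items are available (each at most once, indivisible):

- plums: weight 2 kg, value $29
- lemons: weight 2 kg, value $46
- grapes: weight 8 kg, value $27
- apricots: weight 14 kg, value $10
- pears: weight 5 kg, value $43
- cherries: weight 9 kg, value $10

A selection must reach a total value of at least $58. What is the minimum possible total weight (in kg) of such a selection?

4

Subsets with value ≥ 58, sorted by total weight:
- plums+lemons: weight 4, value 75
- lemons+pears: weight 7, value 89
- plums+pears: weight 7, value 72
Minimum weight: 4 kg.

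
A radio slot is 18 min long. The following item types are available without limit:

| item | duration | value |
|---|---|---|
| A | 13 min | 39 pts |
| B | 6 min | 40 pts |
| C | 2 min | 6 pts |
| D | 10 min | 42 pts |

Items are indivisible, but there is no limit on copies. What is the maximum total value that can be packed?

Best value-per-unit is B at 40/6, and filling with it alone uses duration 3×6=18. No mix of the others beats 3×40 = 120.

120 pts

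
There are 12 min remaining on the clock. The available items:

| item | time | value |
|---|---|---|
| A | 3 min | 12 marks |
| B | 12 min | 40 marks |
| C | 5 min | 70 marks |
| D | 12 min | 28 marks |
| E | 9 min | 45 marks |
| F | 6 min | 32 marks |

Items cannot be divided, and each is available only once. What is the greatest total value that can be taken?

102 marks

Check high-value combinations within 12 min:
- C+F: time 5+6=11, value 70+32=102
- A+C: time 3+5=8, value 12+70=82
- C: time 5, value 70
- A+E: time 3+9=12, value 12+45=57
- E: time 9, value 45
Best: 102 marks.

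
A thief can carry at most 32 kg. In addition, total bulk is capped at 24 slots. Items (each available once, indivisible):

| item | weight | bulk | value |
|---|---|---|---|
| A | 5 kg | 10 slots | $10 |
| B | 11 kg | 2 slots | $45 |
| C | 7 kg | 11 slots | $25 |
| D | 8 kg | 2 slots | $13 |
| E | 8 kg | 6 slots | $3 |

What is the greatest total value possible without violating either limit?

$83

Feasible sets respecting both limits:
- B+C+D: weight 26, bulk 15, value 83
- A+B+C: weight 23, bulk 23, value 80
- B+C+E: weight 26, bulk 19, value 73
- A+B+D+E: weight 32, bulk 20, value 71
Best: $83.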